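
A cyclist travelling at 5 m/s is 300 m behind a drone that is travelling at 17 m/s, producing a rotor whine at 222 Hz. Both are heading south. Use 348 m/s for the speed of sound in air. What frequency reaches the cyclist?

The cyclist is behind, so the drone is moving away from it while the cyclist is moving toward the drone.
With source receding and observer approaching, f' = f · (v + v_o)/(v + v_s).
f' = 222 × (348 + 5)/(348 + 17) = 222 × 353/365 ≈ 215 Hz.

215 Hz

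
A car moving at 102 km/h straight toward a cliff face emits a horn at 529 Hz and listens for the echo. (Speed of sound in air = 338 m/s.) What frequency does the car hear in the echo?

626 Hz

102 km/h = 28.33 m/s.
The cliff face receives the sound from a moving source: f₁ = f₀ · v/(v − v_e) = 529 × 338/309.67 ≈ 577 Hz.
On the return leg the car is a moving observer: f₂ = f₁ · (v + v_e)/v = 577 × 366.33/338 ≈ 626 Hz.
Equivalently f₂ = f₀ · (v + v_e)/(v − v_e).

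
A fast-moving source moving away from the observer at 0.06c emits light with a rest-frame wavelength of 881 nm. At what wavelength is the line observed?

Relativistic Doppler for wavelength: λ' = λ₀ · √((1 + β)/(1 − β)).
λ' = 881 × √(1.0600/0.9400) = 881 × 1.06191 ≈ 935.5 nm.

935.5 nm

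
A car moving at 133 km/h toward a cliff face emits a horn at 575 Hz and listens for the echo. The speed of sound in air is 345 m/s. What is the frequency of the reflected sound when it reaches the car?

133 km/h = 36.94 m/s.
The cliff face receives the sound from a moving source: f₁ = f₀ · v/(v − v_e) = 575 × 345/308.06 ≈ 644 Hz.
On the return leg the car is a moving observer: f₂ = f₁ · (v + v_e)/v = 644 × 381.94/345 ≈ 713 Hz.
Equivalently f₂ = f₀ · (v + v_e)/(v − v_e).

713 Hz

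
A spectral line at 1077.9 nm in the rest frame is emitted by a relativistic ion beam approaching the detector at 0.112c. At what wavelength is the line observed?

963.2 nm

Relativistic Doppler for wavelength: λ' = λ₀ · √((1 − β)/(1 + β)).
λ' = 1077.9 × √(0.8880/1.1120) = 1077.9 × 0.89362 ≈ 963.2 nm.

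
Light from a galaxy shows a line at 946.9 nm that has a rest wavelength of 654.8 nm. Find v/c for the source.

λ'/λ₀ = 1.4461 > 1 (redshift), so the source is receding.
λ'/λ₀ = √((1 + β)/(1 − β)) for a receding source ⇒ β = (r² − 1)/(r² + 1) with r = λ'/λ₀.
β = (2.0912 − 1)/(2.0912 + 1) ≈ 0.353.

0.353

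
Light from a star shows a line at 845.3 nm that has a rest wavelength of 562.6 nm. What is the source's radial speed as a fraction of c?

0.386

λ'/λ₀ = 1.5025 > 1 (redshift), so the source is receding.
λ'/λ₀ = √((1 + β)/(1 − β)) for a receding source ⇒ β = (r² − 1)/(r² + 1) with r = λ'/λ₀.
β = (2.2575 − 1)/(2.2575 + 1) ≈ 0.386.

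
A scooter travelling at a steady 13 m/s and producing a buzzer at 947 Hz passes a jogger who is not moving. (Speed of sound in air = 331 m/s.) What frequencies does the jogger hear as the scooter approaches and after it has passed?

986 Hz approaching; 911 Hz receding

Approaching: f₁ = f · v/(v − v_s) = 947 × 331/318 ≈ 986 Hz.
Receding: f₂ = f · v/(v + v_s) = 947 × 331/344 ≈ 911 Hz.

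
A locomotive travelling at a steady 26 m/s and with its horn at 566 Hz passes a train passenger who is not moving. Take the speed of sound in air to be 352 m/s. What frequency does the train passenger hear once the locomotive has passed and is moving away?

Receding: f₂ = f · v/(v + v_s) = 566 × 352/378 ≈ 527 Hz.

527 Hz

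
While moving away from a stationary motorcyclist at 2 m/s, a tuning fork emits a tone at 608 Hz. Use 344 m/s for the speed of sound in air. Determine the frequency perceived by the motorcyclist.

604 Hz

Moving source, stationary observer: f' = f · v/(v + v_s) since the source is receding.
f' = 608 × 344/(344 + 2) = 608 × 344/346 ≈ 604 Hz.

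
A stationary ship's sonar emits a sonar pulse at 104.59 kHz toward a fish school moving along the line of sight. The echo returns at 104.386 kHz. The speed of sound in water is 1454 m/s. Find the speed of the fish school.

1.42 m/s

Double Doppler shift off a moving reflector: f₂ = f₀ · (v + u)/(v − u) (u > 0 toward emitter).
Rearranging, u = v · (f₂ − f₀)/(f₂ + f₀) = 1454 × -0.204/208.976 ≈ -1.42 m/s.
So the fish school is moving at 1.42 m/s away from the emitter.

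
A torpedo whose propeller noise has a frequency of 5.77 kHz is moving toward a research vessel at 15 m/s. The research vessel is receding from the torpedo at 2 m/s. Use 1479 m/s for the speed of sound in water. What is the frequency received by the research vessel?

5.82 kHz

With source approaching and observer receding, f' = f · (v − v_o)/(v − v_s).
f' = 5.77 × (1479 − 2)/(1479 − 15) = 5.77 × 1477/1464 ≈ 5.82 kHz.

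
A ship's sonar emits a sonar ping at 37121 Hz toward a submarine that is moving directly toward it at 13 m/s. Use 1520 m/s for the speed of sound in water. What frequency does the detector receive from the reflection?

The submarine first receives the wave as a moving observer: f₁ = f₀ · (v + u)/v = 37121 × (1520 + 13)/1520 ≈ 37438 Hz.
On reflection it acts as a source moving toward the stationary detector: f₂ = f₁ · v/(v − u) = 37438 × 1520/1507 ≈ 37761 Hz.
Equivalently f₂ = f₀ · (v + u)/(v − u).

37761 Hz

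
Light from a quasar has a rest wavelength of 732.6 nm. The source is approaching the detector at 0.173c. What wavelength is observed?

615.1 nm

Relativistic Doppler for wavelength: λ' = λ₀ · √((1 − β)/(1 + β)).
λ' = 732.6 × √(0.8270/1.1730) = 732.6 × 0.83966 ≈ 615.1 nm.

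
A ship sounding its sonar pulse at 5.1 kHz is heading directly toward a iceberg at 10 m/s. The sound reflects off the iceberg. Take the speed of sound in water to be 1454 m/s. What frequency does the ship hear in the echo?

The iceberg receives the sound from a moving source: f₁ = f₀ · v/(v − v_e) = 5.1 × 1454/1444 ≈ 5.14 kHz.
On the return leg the ship is a moving observer: f₂ = f₁ · (v + v_e)/v = 5.14 × 1464/1454 ≈ 5.17 kHz.
Equivalently f₂ = f₀ · (v + v_e)/(v − v_e).

5.17 kHz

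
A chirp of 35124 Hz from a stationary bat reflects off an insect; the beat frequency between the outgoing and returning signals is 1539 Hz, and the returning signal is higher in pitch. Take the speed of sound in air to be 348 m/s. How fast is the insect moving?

7.5 m/s

Double Doppler shift off a moving reflector: f₂ = f₀ · (v + u)/(v − u) (u > 0 toward emitter).
Returning signal is higher, so f₂ = f₀ + Δf = 35124 + 1539 = 36663 Hz.
Rearranging, u = v · (f₂ − f₀)/(f₂ + f₀) = 348 × 1539/71787 ≈ 7.5 m/s.
So the insect is moving at 7.5 m/s toward the emitter.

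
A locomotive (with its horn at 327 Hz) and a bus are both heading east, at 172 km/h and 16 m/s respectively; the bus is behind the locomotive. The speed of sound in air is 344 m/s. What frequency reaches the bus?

300 Hz

172 km/h = 47.78 m/s.
The bus is behind, so the locomotive is moving away from it while the bus is moving toward the locomotive.
Both move, so f' = f · (v + v_o)/(v + v_s).
f' = 327 × (344 + 16)/(344 + 47.78) = 327 × 360/391.78 ≈ 300 Hz.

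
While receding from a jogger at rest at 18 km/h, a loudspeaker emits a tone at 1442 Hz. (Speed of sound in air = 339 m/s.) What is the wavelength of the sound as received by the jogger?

18 km/h = 5 m/s.
Moving source, stationary observer: f' = f · v/(v + v_s) since the source is receding.
f' = 1442 × 339/(339 + 5) ≈ 1421 Hz.
λ' = v/f' = 339/1421.04 ≈ 23.9 cm.

23.9 cm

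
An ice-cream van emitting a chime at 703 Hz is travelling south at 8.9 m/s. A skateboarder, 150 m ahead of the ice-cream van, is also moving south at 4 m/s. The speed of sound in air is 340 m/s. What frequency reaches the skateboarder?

The skateboarder is ahead, so the ice-cream van is moving toward it while the skateboarder is moving away from the ice-cream van.
Both move, so f' = f · (v − v_o)/(v − v_s).
f' = 703 × (340 − 4)/(340 − 8.9) = 703 × 336/331.1 ≈ 713 Hz.

713 Hz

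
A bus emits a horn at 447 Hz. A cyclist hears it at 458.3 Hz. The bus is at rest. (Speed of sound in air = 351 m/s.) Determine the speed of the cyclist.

8.9 m/s

f' > f, so the cyclist is approaching.
f' = f · (v + v_o)/v ⇒ v_o = v · |f'/f − 1|.
v_o = 351 × |458.3/447 − 1| = 351 × 0.02528 ≈ 8.9 m/s.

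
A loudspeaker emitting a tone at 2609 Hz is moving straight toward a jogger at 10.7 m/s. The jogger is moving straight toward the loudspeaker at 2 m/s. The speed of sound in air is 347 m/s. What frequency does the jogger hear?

2708 Hz

General Doppler shift: f' = f · (v + v_o)/(v − v_s).
f' = 2609 × (347 + 2)/(347 − 10.7) = 2609 × 349/336.3 ≈ 2708 Hz.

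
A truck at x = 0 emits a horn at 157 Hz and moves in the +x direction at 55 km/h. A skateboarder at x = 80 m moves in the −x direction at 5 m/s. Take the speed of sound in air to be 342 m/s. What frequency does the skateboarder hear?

55 km/h = 15.28 m/s.
The observer lies on the +x side, so the source is heading toward the observer and the observer is heading toward the source.
General Doppler shift: f' = f · (v + v_o)/(v − v_s).
f' = 157 × (342 + 5)/(342 − 15.28) = 157 × 347/326.72 ≈ 167 Hz.

167 Hz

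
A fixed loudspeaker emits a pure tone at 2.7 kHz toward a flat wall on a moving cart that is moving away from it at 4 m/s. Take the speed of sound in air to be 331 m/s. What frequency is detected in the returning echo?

2.64 kHz

At the flat wall on a moving cart (a moving observer), f₁ = f₀ · (v − u)/v = 2.7 × 327/331 ≈ 2.67 kHz.
On reflection it acts as a source moving away from the stationary detector: f₂ = f₁ · v/(v + u) = 2.67 × 331/335 ≈ 2.64 kHz.
Equivalently f₂ = f₀ · (v − u)/(v + u).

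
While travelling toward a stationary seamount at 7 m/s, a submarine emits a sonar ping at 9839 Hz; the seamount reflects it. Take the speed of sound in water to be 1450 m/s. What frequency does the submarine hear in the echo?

9934 Hz

The seamount receives the sound from a moving source: f₁ = f₀ · v/(v − v_e) = 9839 × 1450/1443 ≈ 9887 Hz.
On the return leg the submarine is a moving observer: f₂ = f₁ · (v + v_e)/v = 9887 × 1457/1450 ≈ 9934 Hz.
Equivalently f₂ = f₀ · (v + v_e)/(v − v_e).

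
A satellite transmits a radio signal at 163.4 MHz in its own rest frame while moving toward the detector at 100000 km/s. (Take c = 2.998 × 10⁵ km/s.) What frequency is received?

β = v/c = 100000/299800 = 0.3336.
Relativistic Doppler for frequency: f' = f₀ · √((1 + β)/(1 − β)).
f' = 163.4 × √(1.3336/0.6664) = 163.4 × 1.41457 ≈ 231.1 MHz.

231.1 MHz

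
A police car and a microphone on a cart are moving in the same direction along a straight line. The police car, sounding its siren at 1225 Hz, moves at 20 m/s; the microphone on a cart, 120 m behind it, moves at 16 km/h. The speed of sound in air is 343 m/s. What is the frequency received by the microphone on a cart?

16 km/h = 4.444 m/s.
The microphone on a cart is behind, so the police car is moving away from it while the microphone on a cart is moving toward the police car.
With source receding and observer approaching, f' = f · (v + v_o)/(v + v_s).
f' = 1225 × (343 + 4.444)/(343 + 20) = 1225 × 347.44/363 ≈ 1173 Hz.

1173 Hz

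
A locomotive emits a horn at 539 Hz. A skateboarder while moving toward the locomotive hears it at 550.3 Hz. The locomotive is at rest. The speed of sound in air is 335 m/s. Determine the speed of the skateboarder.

7.0 m/s

f' = f · (v + v_o)/v ⇒ v_o = v · |f'/f − 1|.
v_o = 335 × |550.3/539 − 1| = 335 × 0.02096 ≈ 7.0 m/s.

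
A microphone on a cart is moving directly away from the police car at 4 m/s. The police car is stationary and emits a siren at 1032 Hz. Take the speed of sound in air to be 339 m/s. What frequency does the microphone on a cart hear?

Moving observer, stationary source: f' = f · (v − v_o)/v.
f' = 1032 × (339 − 4)/339 = 1032 × 335/339 ≈ 1020 Hz.

1020 Hz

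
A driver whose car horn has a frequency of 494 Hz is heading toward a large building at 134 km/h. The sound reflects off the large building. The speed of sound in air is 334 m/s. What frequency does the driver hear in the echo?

134 km/h = 37.22 m/s.
The large building receives the sound from a moving source: f₁ = f₀ · v/(v − v_e) = 494 × 334/296.78 ≈ 556 Hz.
On the return leg the driver is a moving observer: f₂ = f₁ · (v + v_e)/v = 556 × 371.22/334 ≈ 618 Hz.

618 Hz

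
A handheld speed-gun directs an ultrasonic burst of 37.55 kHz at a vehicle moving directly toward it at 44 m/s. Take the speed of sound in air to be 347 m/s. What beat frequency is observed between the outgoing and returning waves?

The vehicle first receives the wave as a moving observer: f₁ = f₀ · (v + u)/v = 37.55 × (347 + 44)/347 ≈ 42.31 kHz.
The reflection then acts as a moving source: f₂ = f₁ · v/(v − u) ≈ 48.46 kHz.
Beat frequency (with f₀ = 37550 Hz): |f₂ − f₀| = 2u·f₀/(v − u) = 2 × 44 × 37550/303 ≈ 10906 Hz.

10906 Hz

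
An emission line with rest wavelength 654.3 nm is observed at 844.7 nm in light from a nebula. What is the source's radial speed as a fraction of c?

λ'/λ₀ = 1.2910 > 1 (redshift), so the source is receding.
λ'/λ₀ = √((1 + β)/(1 − β)) for a receding source ⇒ β = (r² − 1)/(r² + 1) with r = λ'/λ₀.
β = (1.6667 − 1)/(1.6667 + 1) ≈ 0.250.

0.250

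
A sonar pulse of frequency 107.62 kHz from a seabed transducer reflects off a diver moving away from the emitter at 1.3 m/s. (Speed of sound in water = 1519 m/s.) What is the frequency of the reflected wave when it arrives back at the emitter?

107.4 kHz

The diver first receives the wave as a moving observer: f₁ = f₀ · (v − u)/v = 107.62 × (1519 − 1.3)/1519 ≈ 107.5 kHz.
On reflection it acts as a source moving away from the stationary detector: f₂ = f₁ · v/(v + u) = 107.5 × 1519/1520.3 ≈ 107.4 kHz.
Equivalently f₂ = f₀ · (v − u)/(v + u).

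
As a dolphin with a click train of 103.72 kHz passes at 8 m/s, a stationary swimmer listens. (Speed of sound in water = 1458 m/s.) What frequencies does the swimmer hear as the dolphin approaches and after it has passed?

104.3 kHz approaching; 103.2 kHz receding

Approaching: f₁ = f · v/(v − v_s) = 103.72 × 1458/1450 ≈ 104.3 kHz.
Receding: f₂ = f · v/(v + v_s) = 103.72 × 1458/1466 ≈ 103.2 kHz.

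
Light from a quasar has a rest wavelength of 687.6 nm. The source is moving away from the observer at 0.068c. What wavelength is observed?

736.1 nm

Relativistic Doppler for wavelength: λ' = λ₀ · √((1 + β)/(1 − β)).
λ' = 687.6 × √(1.0680/0.9320) = 687.6 × 1.07048 ≈ 736.1 nm.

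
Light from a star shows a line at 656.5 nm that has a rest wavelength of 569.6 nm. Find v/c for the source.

0.141

λ'/λ₀ = 1.1526 > 1 (redshift), so the source is receding.
λ'/λ₀ = √((1 + β)/(1 − β)) for a receding source ⇒ β = (r² − 1)/(r² + 1) with r = λ'/λ₀.
β = (1.3284 − 1)/(1.3284 + 1) ≈ 0.141.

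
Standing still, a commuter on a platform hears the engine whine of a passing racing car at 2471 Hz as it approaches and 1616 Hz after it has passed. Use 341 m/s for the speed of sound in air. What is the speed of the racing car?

71 m/s

f₁/f₂ = (v + v_s)/(v − v_s), so v_s = v · (f₁ − f₂)/(f₁ + f₂).
v_s = 341 × (2471 − 1616)/(2471 + 1616) = 341 × 855/4087 ≈ 71 m/s.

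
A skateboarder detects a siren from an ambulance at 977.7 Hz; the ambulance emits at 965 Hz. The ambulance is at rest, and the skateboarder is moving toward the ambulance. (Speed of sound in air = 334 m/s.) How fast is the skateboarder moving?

f' = f · (v + v_o)/v ⇒ v_o = v · |f'/f − 1|.
v_o = 334 × |977.7/965 − 1| = 334 × 0.01316 ≈ 4.4 m/s.

4.4 m/s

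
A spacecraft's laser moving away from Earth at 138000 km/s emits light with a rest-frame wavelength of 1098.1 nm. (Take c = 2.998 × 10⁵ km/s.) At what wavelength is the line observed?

1806.3 nm

β = v/c = 138000/299800 = 0.4603.
Relativistic Doppler for wavelength: λ' = λ₀ · √((1 + β)/(1 − β)).
λ' = 1098.1 × √(1.4603/0.5397) = 1098.1 × 1.64493 ≈ 1806.3 nm.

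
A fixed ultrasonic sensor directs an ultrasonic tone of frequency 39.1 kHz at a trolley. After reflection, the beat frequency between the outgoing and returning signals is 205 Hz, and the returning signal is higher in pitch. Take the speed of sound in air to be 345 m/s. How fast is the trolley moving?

Double Doppler shift off a moving reflector: f₂ = f₀ · (v + u)/(v − u) (u > 0 toward emitter).
Returning signal is higher, so f₂ = f₀ + Δf = 39100 + 205 = 39305 Hz.
Rearranging, u = v · (f₂ − f₀)/(f₂ + f₀) = 345 × 205/78405 ≈ 0.90 m/s.
So the trolley is moving at 0.90 m/s toward the emitter.

0.90 m/s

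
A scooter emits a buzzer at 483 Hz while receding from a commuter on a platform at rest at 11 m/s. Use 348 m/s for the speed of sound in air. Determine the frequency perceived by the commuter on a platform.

Moving source, stationary observer: f' = f · v/(v + v_s) since the source is receding.
f' = 483 × 348/(348 + 11) = 483 × 348/359 ≈ 468 Hz.

468 Hz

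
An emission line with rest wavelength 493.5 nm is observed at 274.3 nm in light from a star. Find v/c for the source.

λ'/λ₀ = 0.5558 < 1 (blueshift), so the source is approaching.
λ'/λ₀ = √((1 − β)/(1 + β)) for an approaching source ⇒ β = (1 − r²)/(1 + r²) with r = λ'/λ₀.
β = (1 − 0.3089)/(1 + 0.3089) ≈ 0.528.

0.528c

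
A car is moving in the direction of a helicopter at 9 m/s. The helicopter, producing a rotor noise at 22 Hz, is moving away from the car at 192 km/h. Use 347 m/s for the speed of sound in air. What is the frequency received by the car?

19.6 Hz

192 km/h = 53.33 m/s.
General Doppler shift: f' = f · (v + v_o)/(v + v_s).
f' = 22 × (347 + 9)/(347 + 53.33) = 22 × 356/400.33 ≈ 19.6 Hz.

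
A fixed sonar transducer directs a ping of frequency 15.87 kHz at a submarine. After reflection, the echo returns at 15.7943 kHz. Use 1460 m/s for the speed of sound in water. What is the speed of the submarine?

3.5 m/s

Double Doppler shift off a moving reflector: f₂ = f₀ · (v + u)/(v − u) (u > 0 toward emitter).
Rearranging, u = v · (f₂ − f₀)/(f₂ + f₀) = 1460 × -0.0757/31.6643 ≈ -3.5 m/s.
So the submarine is moving at 3.5 m/s away from the emitter.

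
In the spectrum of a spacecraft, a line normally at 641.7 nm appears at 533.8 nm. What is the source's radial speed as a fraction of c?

0.182

λ'/λ₀ = 0.8319 < 1 (blueshift), so the source is approaching.
λ'/λ₀ = √((1 − β)/(1 + β)) for an approaching source ⇒ β = (1 − r²)/(1 + r²) with r = λ'/λ₀.
β = (1 − 0.6920)/(1 + 0.6920) ≈ 0.182.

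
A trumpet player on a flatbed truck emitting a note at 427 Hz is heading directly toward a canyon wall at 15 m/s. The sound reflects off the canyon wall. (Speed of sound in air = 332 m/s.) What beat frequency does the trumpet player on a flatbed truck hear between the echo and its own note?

40.4 Hz

The canyon wall receives the sound from a moving source: f₁ = f₀ · v/(v − v_e) = 427 × 332/317 ≈ 447.2 Hz.
On the return leg the trumpet player on a flatbed truck is a moving observer: f₂ = f₁ · (v + v_e)/v = 447.2 × 347/332 ≈ 467.4 Hz.
Beat against the emitted tone: |f₂ − f₀| = 2v_e·f₀/(v − v_e) = 2 × 15 × 427/317 ≈ 40.4 Hz.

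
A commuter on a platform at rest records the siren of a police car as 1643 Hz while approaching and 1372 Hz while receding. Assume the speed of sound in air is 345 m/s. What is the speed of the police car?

f₁/f₂ = (v + v_s)/(v − v_s), so v_s = v · (f₁ − f₂)/(f₁ + f₂).
v_s = 345 × (1643 − 1372)/(1643 + 1372) = 345 × 271/3015 ≈ 31 m/s.

31 m/s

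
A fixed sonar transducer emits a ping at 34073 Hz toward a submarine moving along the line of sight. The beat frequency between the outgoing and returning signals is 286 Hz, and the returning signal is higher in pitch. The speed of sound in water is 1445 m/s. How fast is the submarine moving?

6.0 m/s

Double Doppler shift off a moving reflector: f₂ = f₀ · (v + u)/(v − u) (u > 0 toward emitter).
Returning signal is higher, so f₂ = f₀ + Δf = 34073 + 286 = 34359 Hz.
Rearranging, u = v · (f₂ − f₀)/(f₂ + f₀) = 1445 × 286/68432 ≈ 6.0 m/s.
So the submarine is moving at 6.0 m/s toward the emitter.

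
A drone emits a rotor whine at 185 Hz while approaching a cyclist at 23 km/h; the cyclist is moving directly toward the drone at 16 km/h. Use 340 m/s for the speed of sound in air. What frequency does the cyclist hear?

191 Hz

23 km/h = 6.389 m/s; 16 km/h = 4.444 m/s.
General Doppler shift: f' = f · (v + v_o)/(v − v_s).
f' = 185 × (340 + 4.444)/(340 − 6.389) = 185 × 344.44/333.61 ≈ 191 Hz.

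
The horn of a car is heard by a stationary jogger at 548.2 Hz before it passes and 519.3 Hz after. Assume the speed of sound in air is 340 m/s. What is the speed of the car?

f₁/f₂ = (v + v_s)/(v − v_s), so v_s = v · (f₁ − f₂)/(f₁ + f₂).
v_s = 340 × (548.2 − 519.3)/(548.2 + 519.3) = 340 × 28.9/1067.5 ≈ 9.2 m/s.

9.2 m/s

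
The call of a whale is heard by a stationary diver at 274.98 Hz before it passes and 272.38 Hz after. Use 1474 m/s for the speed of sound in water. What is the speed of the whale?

f₁/f₂ = (v + v_s)/(v − v_s), so v_s = v · (f₁ − f₂)/(f₁ + f₂).
v_s = 1474 × (274.98 − 272.38)/(274.98 + 272.38) = 1474 × 2.60/547.36 ≈ 7.0 m/s.

7.0 m/s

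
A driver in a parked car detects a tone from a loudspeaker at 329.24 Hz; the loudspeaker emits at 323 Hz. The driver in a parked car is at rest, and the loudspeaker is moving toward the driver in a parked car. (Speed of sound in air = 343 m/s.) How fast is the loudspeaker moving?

6.5 m/s

f' = f · v/(v − v_s) ⇒ v_s = v · |1 − f/f'|.
v_s = 343 × |1 − 323/329.24| = 343 × 0.01895 ≈ 6.5 m/s.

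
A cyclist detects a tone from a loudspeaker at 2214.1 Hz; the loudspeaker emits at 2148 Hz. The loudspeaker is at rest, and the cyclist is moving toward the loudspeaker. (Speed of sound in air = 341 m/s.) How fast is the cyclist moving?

10.5 m/s

f' = f · (v + v_o)/v ⇒ v_o = v · |f'/f − 1|.
v_o = 341 × |2214.1/2148 − 1| = 341 × 0.03077 ≈ 10.5 m/s.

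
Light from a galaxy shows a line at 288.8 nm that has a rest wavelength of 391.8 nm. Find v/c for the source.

0.296

λ'/λ₀ = 0.7371 < 1 (blueshift), so the source is approaching.
λ'/λ₀ = √((1 − β)/(1 + β)) for an approaching source ⇒ β = (1 − r²)/(1 + r²) with r = λ'/λ₀.
β = (1 − 0.5433)/(1 + 0.5433) ≈ 0.296.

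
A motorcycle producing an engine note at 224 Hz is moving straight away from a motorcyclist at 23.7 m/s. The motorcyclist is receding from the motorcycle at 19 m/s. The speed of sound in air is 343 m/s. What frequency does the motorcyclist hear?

With source receding and observer receding, f' = f · (v − v_o)/(v + v_s).
f' = 224 × (343 − 19)/(343 + 23.7) = 224 × 324/366.7 ≈ 198 Hz.

198 Hz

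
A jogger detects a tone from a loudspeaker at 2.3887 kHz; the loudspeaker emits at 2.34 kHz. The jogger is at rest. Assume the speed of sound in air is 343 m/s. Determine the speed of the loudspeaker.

7.0 m/s

f' > f, so the loudspeaker is approaching.
f' = f · v/(v − v_s) ⇒ v_s = v · |1 − f/f'|.
v_s = 343 × |1 − 2.34/2.3887| = 343 × 0.02039 ≈ 7.0 m/s.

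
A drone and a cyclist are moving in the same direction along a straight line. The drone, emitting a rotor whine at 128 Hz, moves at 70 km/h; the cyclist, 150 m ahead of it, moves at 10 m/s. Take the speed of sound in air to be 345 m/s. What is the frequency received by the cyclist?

70 km/h = 19.44 m/s.
The cyclist is ahead, so the drone is moving toward it while the cyclist is moving away from the drone.
With source approaching and observer receding, f' = f · (v − v_o)/(v − v_s).
f' = 128 × (345 − 10)/(345 − 19.44) = 128 × 335/325.56 ≈ 132 Hz.

132 Hz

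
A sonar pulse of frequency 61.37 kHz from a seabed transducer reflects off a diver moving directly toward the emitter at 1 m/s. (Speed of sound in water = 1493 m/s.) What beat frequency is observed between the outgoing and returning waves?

82 Hz

The diver first receives the wave as a moving observer: f₁ = f₀ · (v + u)/v = 61.37 × (1493 + 1)/1493 ≈ 61.4111 kHz.
The reflection then acts as a moving source: f₂ = f₁ · v/(v − u) ≈ 61.4523 kHz.
Beat frequency (with f₀ = 61370 Hz): |f₂ − f₀| = 2u·f₀/(v − u) = 2 × 1 × 61370/1492 ≈ 82 Hz.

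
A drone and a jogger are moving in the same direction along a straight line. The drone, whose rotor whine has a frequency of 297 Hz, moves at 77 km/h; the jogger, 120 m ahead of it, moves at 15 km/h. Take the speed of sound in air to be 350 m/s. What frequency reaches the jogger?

77 km/h = 21.39 m/s; 15 km/h = 4.167 m/s.
The jogger is ahead, so the drone is moving toward it while the jogger is moving away from the drone.
With source approaching and observer receding, f' = f · (v − v_o)/(v − v_s).
f' = 297 × (350 − 4.167)/(350 − 21.39) = 297 × 345.83/328.61 ≈ 313 Hz.

313 Hz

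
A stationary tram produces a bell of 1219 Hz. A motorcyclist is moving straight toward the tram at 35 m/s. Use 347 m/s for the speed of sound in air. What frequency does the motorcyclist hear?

Only the observer moves, toward the source, so f' = f · (v + v_o)/v.
f' = 1219 × (347 + 35)/347 = 1219 × 382/347 ≈ 1342 Hz.

1342 Hz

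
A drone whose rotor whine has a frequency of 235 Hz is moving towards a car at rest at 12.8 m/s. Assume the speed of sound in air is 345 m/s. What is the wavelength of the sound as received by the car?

1.41 m

Moving source, stationary observer: f' = f · v/(v − v_s) since the source is approaching.
f' = 235 × 345/(345 − 12.8) ≈ 244 Hz.
λ' = v/f' = 345/244.055 ≈ 1.41 m.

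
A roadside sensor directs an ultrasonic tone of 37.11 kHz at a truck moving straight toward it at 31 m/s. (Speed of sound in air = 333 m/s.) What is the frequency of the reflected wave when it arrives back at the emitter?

44.7 kHz

The truck first receives the wave as a moving observer: f₁ = f₀ · (v + u)/v = 37.11 × (333 + 31)/333 ≈ 40.6 kHz.
The reflection then acts as a moving source: f₂ = f₁ · v/(v − u) ≈ 44.7 kHz.
Equivalently f₂ = f₀ · (v + u)/(v − u).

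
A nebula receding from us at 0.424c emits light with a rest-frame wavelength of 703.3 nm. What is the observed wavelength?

1105.8 nm

Relativistic Doppler for wavelength: λ' = λ₀ · √((1 + β)/(1 − β)).
λ' = 703.3 × √(1.4240/0.5760) = 703.3 × 1.57233 ≈ 1105.8 nm.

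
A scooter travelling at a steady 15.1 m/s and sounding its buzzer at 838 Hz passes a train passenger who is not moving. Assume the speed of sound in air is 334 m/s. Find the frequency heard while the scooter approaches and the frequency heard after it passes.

878 Hz approaching; 802 Hz receding

Approaching: f₁ = f · v/(v − v_s) = 838 × 334/318.9 ≈ 878 Hz.
Receding: f₂ = f · v/(v + v_s) = 838 × 334/349.1 ≈ 802 Hz.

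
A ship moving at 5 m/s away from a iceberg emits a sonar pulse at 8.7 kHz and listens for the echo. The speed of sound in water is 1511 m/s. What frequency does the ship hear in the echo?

8.64 kHz

The iceberg receives the sound from a moving source: f₁ = f₀ · v/(v + v_e) = 8.7 × 1511/1516 ≈ 8.67 kHz.
On the return leg the ship is a moving observer: f₂ = f₁ · (v − v_e)/v = 8.67 × 1506/1511 ≈ 8.64 kHz.
Equivalently f₂ = f₀ · (v − v_e)/(v + v_e).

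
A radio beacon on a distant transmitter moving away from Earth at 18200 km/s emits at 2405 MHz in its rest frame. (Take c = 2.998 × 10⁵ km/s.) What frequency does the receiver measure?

2263.2 MHz

β = v/c = 18200/299800 = 0.0607.
Relativistic Doppler for frequency: f' = f₀ · √((1 − β)/(1 + β)).
f' = 2405 × √(0.9393/1.0607) = 2405 × 0.94103 ≈ 2263.2 MHz.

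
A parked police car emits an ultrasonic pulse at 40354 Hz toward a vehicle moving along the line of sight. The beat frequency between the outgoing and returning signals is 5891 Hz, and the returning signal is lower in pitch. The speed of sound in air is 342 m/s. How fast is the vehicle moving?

Double Doppler shift off a moving reflector: f₂ = f₀ · (v + u)/(v − u) (u > 0 toward emitter).
Returning signal is lower, so f₂ = f₀ − Δf = 40354 − 5891 = 34463 Hz.
Rearranging, u = v · (f₂ − f₀)/(f₂ + f₀) = 342 × -5891/74817 ≈ -27 m/s.
So the vehicle is moving at 27 m/s away from the emitter.

27 m/s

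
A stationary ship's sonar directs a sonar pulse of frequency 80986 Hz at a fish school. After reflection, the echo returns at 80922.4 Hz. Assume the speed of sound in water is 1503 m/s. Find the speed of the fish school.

0.59 m/s

Double Doppler shift off a moving reflector: f₂ = f₀ · (v + u)/(v − u) (u > 0 toward emitter).
Rearranging, u = v · (f₂ − f₀)/(f₂ + f₀) = 1503 × -63.6/161908.4 ≈ -0.59 m/s.
So the fish school is moving at 0.59 m/s away from the emitter.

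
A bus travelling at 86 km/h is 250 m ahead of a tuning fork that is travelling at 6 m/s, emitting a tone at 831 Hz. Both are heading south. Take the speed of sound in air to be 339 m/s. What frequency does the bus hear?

786 Hz

86 km/h = 23.89 m/s.
The bus is ahead, so the tuning fork is moving toward it while the bus is moving away from the tuning fork.
General Doppler shift: f' = f · (v − v_o)/(v − v_s).
f' = 831 × (339 − 23.89)/(339 − 6) = 831 × 315.11/333 ≈ 786 Hz.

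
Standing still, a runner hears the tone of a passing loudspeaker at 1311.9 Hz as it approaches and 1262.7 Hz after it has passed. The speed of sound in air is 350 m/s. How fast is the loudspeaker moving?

f₁/f₂ = (v + v_s)/(v − v_s), so v_s = v · (f₁ − f₂)/(f₁ + f₂).
v_s = 350 × (1311.9 − 1262.7)/(1311.9 + 1262.7) = 350 × 49.2/2574.6 ≈ 6.7 m/s.

6.7 m/s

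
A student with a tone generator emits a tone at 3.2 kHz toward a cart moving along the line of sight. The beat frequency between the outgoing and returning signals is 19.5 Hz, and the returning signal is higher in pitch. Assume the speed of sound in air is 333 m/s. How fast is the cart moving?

1.01 m/s

Double Doppler shift off a moving reflector: f₂ = f₀ · (v + u)/(v − u) (u > 0 toward emitter).
Returning signal is higher, so f₂ = f₀ + Δf = 3200 + 19.5 = 3219.5 Hz.
Rearranging, u = v · (f₂ − f₀)/(f₂ + f₀) = 333 × 19.5/6419.5 ≈ 1.01 m/s.
So the cart is moving at 1.01 m/s toward the emitter.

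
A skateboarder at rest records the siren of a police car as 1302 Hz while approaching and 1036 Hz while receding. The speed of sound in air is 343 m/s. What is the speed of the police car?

39 m/s

f₁/f₂ = (v + v_s)/(v − v_s), so v_s = v · (f₁ − f₂)/(f₁ + f₂).
v_s = 343 × (1302 − 1036)/(1302 + 1036) = 343 × 266/2338 ≈ 39 m/s.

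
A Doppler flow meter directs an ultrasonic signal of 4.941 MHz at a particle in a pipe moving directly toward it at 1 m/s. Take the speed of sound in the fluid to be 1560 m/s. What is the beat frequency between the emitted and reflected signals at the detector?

6339 Hz

The particle in a pipe first receives the wave as a moving observer: f₁ = f₀ · (v + u)/v = 4.941 × (1560 + 1)/1560 ≈ 4.94417 MHz.
On reflection it acts as a source moving toward the stationary detector: f₂ = f₁ · v/(v − u) = 4.94417 × 1560/1559 ≈ 4.94734 MHz.
Equivalently f₂ = f₀ · (v + u)/(v − u).
Beat frequency (with f₀ = 4941000 Hz): |f₂ − f₀| = 2u·f₀/(v − u) = 2 × 1 × 4941000/1559 ≈ 6339 Hz.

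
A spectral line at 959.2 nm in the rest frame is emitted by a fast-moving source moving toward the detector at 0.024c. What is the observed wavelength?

936.4 nm

Relativistic Doppler for wavelength: λ' = λ₀ · √((1 − β)/(1 + β)).
λ' = 959.2 × √(0.9760/1.0240) = 959.2 × 0.97628 ≈ 936.4 nm.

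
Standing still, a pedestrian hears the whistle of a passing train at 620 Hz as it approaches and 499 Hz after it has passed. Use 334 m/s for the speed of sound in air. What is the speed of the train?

f₁/f₂ = (v + v_s)/(v − v_s), so v_s = v · (f₁ − f₂)/(f₁ + f₂).
v_s = 334 × (620 − 499)/(620 + 499) = 334 × 121/1119 ≈ 36 m/s.

36 m/s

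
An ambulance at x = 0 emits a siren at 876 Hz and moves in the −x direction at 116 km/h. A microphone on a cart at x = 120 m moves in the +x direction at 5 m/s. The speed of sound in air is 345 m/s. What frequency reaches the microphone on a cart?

790 Hz

116 km/h = 32.22 m/s.
The observer lies on the +x side, so the source is heading away from the observer and the observer is heading away from the source.
Both move, so f' = f · (v − v_o)/(v + v_s).
f' = 876 × (345 − 5)/(345 + 32.22) = 876 × 340/377.22 ≈ 790 Hz.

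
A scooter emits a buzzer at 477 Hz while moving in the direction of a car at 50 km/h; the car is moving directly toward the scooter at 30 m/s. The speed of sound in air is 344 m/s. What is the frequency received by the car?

50 km/h = 13.89 m/s.
Both move, so f' = f · (v + v_o)/(v − v_s).
f' = 477 × (344 + 30)/(344 − 13.89) = 477 × 374/330.11 ≈ 540 Hz.

540 Hz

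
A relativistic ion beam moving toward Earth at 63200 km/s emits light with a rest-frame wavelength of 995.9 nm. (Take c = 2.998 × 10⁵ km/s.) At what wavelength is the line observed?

β = v/c = 63200/299800 = 0.2108.
Relativistic Doppler for wavelength: λ' = λ₀ · √((1 − β)/(1 + β)).
λ' = 995.9 × √(0.7892/1.2108) = 995.9 × 0.80734 ≈ 804.0 nm.

804.0 nm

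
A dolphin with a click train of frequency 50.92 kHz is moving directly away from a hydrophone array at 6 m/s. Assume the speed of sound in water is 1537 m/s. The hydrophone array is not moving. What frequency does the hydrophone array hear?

50.7 kHz

Moving source, stationary observer: f' = f · v/(v + v_s) since the source is receding.
f' = 50.92 × 1537/(1537 + 6) = 50.92 × 1537/1543 ≈ 50.7 kHz.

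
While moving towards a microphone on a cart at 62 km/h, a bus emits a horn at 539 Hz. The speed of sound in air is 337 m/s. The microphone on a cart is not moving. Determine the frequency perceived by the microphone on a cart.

568 Hz

62 km/h = 17.22 m/s.
Only the source moves, toward the listener, so f' = f · v/(v − v_s).
f' = 539 × 337/(337 − 17.22) = 539 × 337/319.8 ≈ 568 Hz.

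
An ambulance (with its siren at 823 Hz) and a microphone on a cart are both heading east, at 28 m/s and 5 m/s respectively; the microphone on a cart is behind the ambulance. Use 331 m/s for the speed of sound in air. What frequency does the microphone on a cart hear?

The microphone on a cart is behind, so the ambulance is moving away from it while the microphone on a cart is moving toward the ambulance.
General Doppler shift: f' = f · (v + v_o)/(v + v_s).
f' = 823 × (331 + 5)/(331 + 28) = 823 × 336/359 ≈ 770 Hz.

770 Hz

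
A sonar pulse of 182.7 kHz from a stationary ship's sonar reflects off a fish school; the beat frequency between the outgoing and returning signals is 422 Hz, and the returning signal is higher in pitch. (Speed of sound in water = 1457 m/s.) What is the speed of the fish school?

Double Doppler shift off a moving reflector: f₂ = f₀ · (v + u)/(v − u) (u > 0 toward emitter).
Returning signal is higher, so f₂ = f₀ + Δf = 182700 + 422 = 183122 Hz.
Rearranging, u = v · (f₂ − f₀)/(f₂ + f₀) = 1457 × 422/365822 ≈ 1.68 m/s.
So the fish school is moving at 1.68 m/s toward the emitter.

1.68 m/s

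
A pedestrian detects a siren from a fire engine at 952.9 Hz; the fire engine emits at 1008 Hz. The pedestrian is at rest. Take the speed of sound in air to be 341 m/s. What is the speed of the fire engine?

f' < f, so the fire engine is receding.
f' = f · v/(v + v_s) ⇒ v_s = v · |1 − f/f'|.
v_s = 341 × |1 − 1008/952.9| = 341 × 0.05782 ≈ 19.7 m/s.

19.7 m/s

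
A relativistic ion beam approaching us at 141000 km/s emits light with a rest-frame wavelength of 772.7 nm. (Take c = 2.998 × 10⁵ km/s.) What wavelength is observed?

β = v/c = 141000/299800 = 0.4703.
Relativistic Doppler for wavelength: λ' = λ₀ · √((1 − β)/(1 + β)).
λ' = 772.7 × √(0.5297/1.4703) = 772.7 × 0.60021 ≈ 463.8 nm.

463.8 nm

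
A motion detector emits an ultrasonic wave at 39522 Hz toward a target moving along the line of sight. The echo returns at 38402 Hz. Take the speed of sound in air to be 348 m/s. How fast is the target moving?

5.0 m/s

Double Doppler shift off a moving reflector: f₂ = f₀ · (v + u)/(v − u) (u > 0 toward emitter).
Rearranging, u = v · (f₂ − f₀)/(f₂ + f₀) = 348 × -1120/77924 ≈ -5.0 m/s.
So the target is moving at 5.0 m/s away from the emitter.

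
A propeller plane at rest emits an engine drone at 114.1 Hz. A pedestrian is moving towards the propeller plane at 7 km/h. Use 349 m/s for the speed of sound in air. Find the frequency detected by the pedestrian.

115 Hz

7 km/h = 1.944 m/s.
Only the observer moves, toward the source, so f' = f · (v + v_o)/v.
f' = 114.1 × (349 + 1.944)/349 = 114.1 × 350.94/349 ≈ 115 Hz.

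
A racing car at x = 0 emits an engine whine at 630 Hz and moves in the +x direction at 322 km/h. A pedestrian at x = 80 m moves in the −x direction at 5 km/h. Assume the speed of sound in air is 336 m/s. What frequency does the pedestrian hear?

322 km/h = 89.44 m/s; 5 km/h = 1.389 m/s.
The observer lies on the +x side, so the source is heading toward the observer and the observer is heading toward the source.
General Doppler shift: f' = f · (v + v_o)/(v − v_s).
f' = 630 × (336 + 1.389)/(336 − 89.44) = 630 × 337.39/246.56 ≈ 862 Hz.

862 Hz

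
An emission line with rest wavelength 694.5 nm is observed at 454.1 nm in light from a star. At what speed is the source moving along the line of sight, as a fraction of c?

λ'/λ₀ = 0.6539 < 1 (blueshift), so the source is approaching.
λ'/λ₀ = √((1 − β)/(1 + β)) for an approaching source ⇒ β = (1 − r²)/(1 + r²) with r = λ'/λ₀.
β = (1 − 0.4275)/(1 + 0.4275) ≈ 0.401.

0.401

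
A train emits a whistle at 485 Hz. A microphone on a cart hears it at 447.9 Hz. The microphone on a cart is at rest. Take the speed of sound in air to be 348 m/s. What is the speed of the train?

29 m/s

f' < f, so the train is receding.
f' = f · v/(v + v_s) ⇒ v_s = v · |1 − f/f'|.
v_s = 348 × |1 − 485/447.9| = 348 × 0.08283 ≈ 29 m/s.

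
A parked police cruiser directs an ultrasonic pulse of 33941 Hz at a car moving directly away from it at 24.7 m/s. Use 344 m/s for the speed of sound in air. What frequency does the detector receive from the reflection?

The car first receives the wave as a moving observer: f₁ = f₀ · (v − u)/v = 33941 × (344 − 24.7)/344 ≈ 31504 Hz.
The reflection then acts as a moving source: f₂ = f₁ · v/(v + u) ≈ 29393 Hz.
Equivalently f₂ = f₀ · (v − u)/(v + u).

29393 Hz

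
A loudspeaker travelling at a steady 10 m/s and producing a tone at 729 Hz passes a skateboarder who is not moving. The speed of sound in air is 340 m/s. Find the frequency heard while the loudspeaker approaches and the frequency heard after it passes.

751 Hz approaching; 708 Hz receding

Approaching: f₁ = f · v/(v − v_s) = 729 × 340/330 ≈ 751 Hz.
Receding: f₂ = f · v/(v + v_s) = 729 × 340/350 ≈ 708 Hz.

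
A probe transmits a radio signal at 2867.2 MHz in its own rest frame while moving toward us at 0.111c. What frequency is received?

Relativistic Doppler for frequency: f' = f₀ · √((1 + β)/(1 − β)).
f' = 2867.2 × √(1.1110/0.8890) = 2867.2 × 1.11791 ≈ 3205.3 MHz.

3205.3 MHz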